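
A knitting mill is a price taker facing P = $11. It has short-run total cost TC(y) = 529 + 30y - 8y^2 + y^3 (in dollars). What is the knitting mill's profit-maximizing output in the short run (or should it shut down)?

Shut down

From TC, MC = TC'(y) = 30 - 16y + 3y^2 and AVC = VC/y = 30 - 8y + y^2.
AVC is minimized where dAVC/dy = -8 + 2y = 0, at y = 4; min AVC = 30 - 8·4 + 4^2 = $14.
P = $11 lies below min AVC = $14; no output level covers variable cost.
Shutting down limits the loss to fixed cost, $529.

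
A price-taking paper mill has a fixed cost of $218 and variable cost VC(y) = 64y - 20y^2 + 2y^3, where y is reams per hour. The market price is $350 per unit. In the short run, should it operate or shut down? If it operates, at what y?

From TC, MC = TC'(y) = 64 - 40y + 6y^2 and AVC = VC/y = 64 - 20y + 2y^2.
AVC is minimized where dAVC/dy = -20 + 4y = 0, at y = 5; min AVC = 64 - 20·5 + 2·5^2 = $14.
P = $350 exceeds min AVC = $14, so the firm stays open.
Set P = MC: 350 = 64 - 40y + 6y^2 → -286 - 40y + 6y^2 = 0. The roots are y = -13/3 and y = 11; the profit-maximizing output is on the rising part of MC, so y* = 11.
Check: AVC at y = 11 is $86 ≤ P, so revenue covers variable cost.
Profit = P·y − TC = 350·11 − 1164 = $2686.

Produce at y = 11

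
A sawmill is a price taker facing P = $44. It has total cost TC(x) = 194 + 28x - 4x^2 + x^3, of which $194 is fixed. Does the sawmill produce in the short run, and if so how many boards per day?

From TC, MC = TC'(x) = 28 - 8x + 3x^2 and AVC = VC/x = 28 - 4x + x^2.
The AVC parabola has its vertex at x = 4/2 = 2, where AVC = 28 - 4·2 + 2^2 = $24.
Since P = $44 ≥ min AVC = $24, price covers variable cost and the firm should produce.
Solving P = MC: -16 - 8x + 3x^2 = 0 ⇒ x = -4/3 or 4. On the upward-sloping branch, x* = 4.
Check: AVC at x = 4 is $28 ≤ P, so revenue covers variable cost.
Profit = P·x − TC = 44·4 − 306 = -$130, a loss, but smaller than the $194 fixed cost the firm would lose by shutting down.

Produce at x = 4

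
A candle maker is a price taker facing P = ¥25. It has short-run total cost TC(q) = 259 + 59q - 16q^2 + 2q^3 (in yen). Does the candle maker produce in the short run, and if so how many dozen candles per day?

Strip out fixed cost: VC = 59q - 16q^2 + 2q^3. Then AVC = 59 - 16q + 2q^2 and MC = 59 - 32q + 6q^2.
The AVC parabola has its vertex at q = 16/4 = 4, where AVC = 59 - 16·4 + 2·4^2 = ¥27.
P = ¥25 lies below min AVC = ¥27; no output level covers variable cost.
Best response: produce nothing and absorb the ¥259 fixed cost.

Shut down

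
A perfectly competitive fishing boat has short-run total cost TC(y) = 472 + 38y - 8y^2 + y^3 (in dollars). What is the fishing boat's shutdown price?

Short-run supply begins at min AVC. From VC = 38y - 8y^2 + y^3, AVC = 38 - 8y + y^2.
At the minimum of AVC, MC = AVC. MC = 38 - 16y + 3y^2; setting MC = AVC gives 2y^2 - 8y = 0, so y = 4. min AVC = 22.
The firm shuts down for any P below $22.

$22 per unit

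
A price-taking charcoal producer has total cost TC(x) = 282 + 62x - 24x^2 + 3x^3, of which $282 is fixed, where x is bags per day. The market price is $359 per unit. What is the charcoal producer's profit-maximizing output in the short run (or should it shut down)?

Produce at x = 9

From TC, MC = TC'(x) = 62 - 48x + 9x^2 and AVC = VC/x = 62 - 24x + 3x^2.
The AVC parabola has its vertex at x = 24/6 = 4, where AVC = 62 - 24·4 + 3·4^2 = $14.
Since P = $359 ≥ min AVC = $14, price covers variable cost and the firm should produce.
Solving P = MC: -297 - 48x + 9x^2 = 0 ⇒ x = -11/3 or 9. On the upward-sloping branch, x* = 9.
Check: AVC at x = 9 is $89 ≤ P, so revenue covers variable cost.
Profit = P·x − TC = 359·9 − 1083 = $2148.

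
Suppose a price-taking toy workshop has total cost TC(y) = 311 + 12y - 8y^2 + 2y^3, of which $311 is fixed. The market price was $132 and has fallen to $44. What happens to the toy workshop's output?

AVC = 12 - 8y + 2y^2, minimized at y = 2 where min AVC = $4. MC = 12 - 16y + 6y^2.
With P = $132 above the shutdown price, P = MC gives y = 6.
At P = $44 ≥ min AVC, set P = MC: y = 4. The firm stays open but cuts output.

Output falls from 6 to 4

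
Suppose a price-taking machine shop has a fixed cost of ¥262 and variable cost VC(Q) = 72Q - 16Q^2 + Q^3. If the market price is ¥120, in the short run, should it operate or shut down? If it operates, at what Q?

From TC, MC = TC'(Q) = 72 - 32Q + 3Q^2 and AVC = VC/Q = 72 - 16Q + Q^2.
AVC hits its minimum where MC = AVC, at Q = 8, giving min AVC = 72 - 16·8 + 8^2 = ¥8.
Because ¥120 ≥ ¥8, revenue can cover variable cost; the firm operates.
Solving P = MC: -48 - 32Q + 3Q^2 = 0 ⇒ Q = -4/3 or 12. On the upward-sloping branch, Q* = 12.
Check: AVC at Q = 12 is ¥24 ≤ P, so revenue covers variable cost.
Profit = P·Q − TC = 120·12 − 550 = ¥890.

Produce at Q = 12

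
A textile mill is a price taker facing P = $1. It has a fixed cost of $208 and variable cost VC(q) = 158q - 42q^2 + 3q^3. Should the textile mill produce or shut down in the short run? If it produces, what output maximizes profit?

Variable cost is VC = 158q - 42q^2 + 3q^3, so AVC = VC/q = 158 - 42q + 3q^2 and MC = dTC/dq = 158 - 84q + 9q^2.
AVC is minimized where dAVC/dq = -42 + 6q = 0, at q = 7; min AVC = 158 - 42·7 + 3·7^2 = $11.
P = $1 lies below min AVC = $11; no output level covers variable cost.
The firm minimizes its loss by shutting down and losing only its fixed cost of $208.

Shut down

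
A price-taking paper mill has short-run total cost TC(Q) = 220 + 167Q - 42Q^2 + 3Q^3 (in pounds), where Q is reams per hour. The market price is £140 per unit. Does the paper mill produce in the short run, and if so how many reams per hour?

Variable cost is VC = 167Q - 42Q^2 + 3Q^3, so AVC = VC/Q = 167 - 42Q + 3Q^2 and MC = dTC/dQ = 167 - 84Q + 9Q^2.
AVC hits its minimum where MC = AVC, at Q = 7, giving min AVC = 167 - 42·7 + 3·7^2 = £20.
Since P = £140 ≥ min AVC = £20, price covers variable cost and the firm should produce.
Set P = MC: 140 = 167 - 84Q + 9Q^2 → 27 - 84Q + 9Q^2 = 0. The roots are Q = 1/3 and Q = 9; the profit-maximizing output is on the rising part of MC, so Q* = 9.
Check: AVC at Q = 9 is £32 ≤ P, so revenue covers variable cost.
Profit = P·Q − TC = 140·9 − 508 = £752.

Produce at Q = 9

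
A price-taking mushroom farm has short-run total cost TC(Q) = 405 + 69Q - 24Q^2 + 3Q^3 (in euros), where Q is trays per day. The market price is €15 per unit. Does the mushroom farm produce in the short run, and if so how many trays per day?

From TC, MC = TC'(Q) = 69 - 48Q + 9Q^2 and AVC = VC/Q = 69 - 24Q + 3Q^2.
AVC is minimized where dAVC/dQ = -24 + 6Q = 0, at Q = 4; min AVC = 69 - 24·4 + 3·4^2 = €21.
Since P = €15 < min AVC = €21, price fails to cover variable cost at any output.
Shutting down limits the loss to fixed cost, €405.

Shut down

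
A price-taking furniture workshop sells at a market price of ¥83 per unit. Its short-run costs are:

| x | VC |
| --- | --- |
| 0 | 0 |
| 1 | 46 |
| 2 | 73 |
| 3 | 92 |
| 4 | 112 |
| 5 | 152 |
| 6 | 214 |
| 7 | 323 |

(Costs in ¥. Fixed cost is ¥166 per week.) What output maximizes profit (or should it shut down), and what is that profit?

Tabulate TR − TC: x=0: -166; x=1: -129; x=2: -73; x=3: -9; x=4: 54; x=5: 97; x=6: 118; x=7: 92.
Profit is maximized at x = 6. AVC there is 214/6 = ¥35.67 ≤ P, so producing beats shutting down (which would give -¥166).

x = 6; profit = ¥118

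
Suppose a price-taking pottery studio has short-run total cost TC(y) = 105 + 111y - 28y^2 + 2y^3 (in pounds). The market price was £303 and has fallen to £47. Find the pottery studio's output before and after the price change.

AVC = 111 - 28y + 2y^2, minimized at y = 7 where min AVC = £13. MC = 111 - 56y + 6y^2.
At P = £303 ≥ min AVC, set P = MC on the rising branch: y = 12.
At P = £47 ≥ min AVC, set P = MC: y = 8. The firm stays open but cuts output.

Output falls from 12 to 8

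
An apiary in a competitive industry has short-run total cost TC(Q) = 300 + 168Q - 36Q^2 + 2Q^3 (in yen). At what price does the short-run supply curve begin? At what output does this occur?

Short-run supply begins at min AVC. From VC = 168Q - 36Q^2 + 2Q^3, AVC = 168 - 36Q + 2Q^2.
At the minimum of AVC, MC = AVC. MC = 168 - 72Q + 6Q^2; setting MC = AVC gives 4Q^2 - 36Q = 0, so Q = 9. min AVC = 6.
The firm shuts down for any P below ¥6.

¥6 per unit, at Q = 9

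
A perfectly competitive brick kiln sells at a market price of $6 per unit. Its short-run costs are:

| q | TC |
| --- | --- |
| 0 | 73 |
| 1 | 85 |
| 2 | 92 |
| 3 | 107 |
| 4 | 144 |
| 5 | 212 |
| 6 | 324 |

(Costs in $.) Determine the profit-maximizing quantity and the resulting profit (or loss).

q = 0 (shut down); profit = -$73

Compute π = P·q − TC at each output: q=0: -73; q=1: -79; q=2: -80; q=3: -89; q=4: -120; q=5: -182; q=6: -288.
Profit is highest at q = 0. Equivalently, the lowest AVC in the table is 19/2 ≈ $9.50 at q = 2, and P = $6 falls below it — price never covers variable cost, so the firm shuts down and loses only its fixed cost.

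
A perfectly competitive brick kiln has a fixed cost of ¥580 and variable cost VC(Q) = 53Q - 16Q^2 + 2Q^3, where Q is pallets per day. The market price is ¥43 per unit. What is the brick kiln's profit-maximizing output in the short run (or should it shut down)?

Produce at Q = 5

Variable cost is VC = 53Q - 16Q^2 + 2Q^3, so AVC = VC/Q = 53 - 16Q + 2Q^2 and MC = dTC/dQ = 53 - 32Q + 6Q^2.
The AVC parabola has its vertex at Q = 16/4 = 4, where AVC = 53 - 16·4 + 2·4^2 = ¥21.
Because ¥43 ≥ ¥21, revenue can cover variable cost; the firm operates.
Solving P = MC: 10 - 32Q + 6Q^2 = 0 ⇒ Q = 1/3 or 5. On the upward-sloping branch, Q* = 5.
Check: AVC at Q = 5 is ¥23 ≤ P, so revenue covers variable cost.
Profit = P·Q − TC = 43·5 − 695 = -¥480, a loss, but smaller than the ¥580 fixed cost the firm would lose by shutting down.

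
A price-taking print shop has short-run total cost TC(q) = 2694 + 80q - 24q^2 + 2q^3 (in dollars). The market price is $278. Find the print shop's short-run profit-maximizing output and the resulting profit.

AVC = 80 - 24q + 2q^2; min AVC = $8 at q = 6. Since P = $278 ≥ min AVC, the firm produces.
MC = 80 - 48q + 6q^2. Setting P = MC and taking the root on the rising branch gives q* = 11.
TR = 278·11 = 3058. TC = 2694 + 638 = 3332. Profit = 3058 − 3332 = -$274.
That loss of $274 beats the $2694 the firm would lose by shutting down; producing recovers $2420 of fixed cost.

Profit = -$274 at q = 11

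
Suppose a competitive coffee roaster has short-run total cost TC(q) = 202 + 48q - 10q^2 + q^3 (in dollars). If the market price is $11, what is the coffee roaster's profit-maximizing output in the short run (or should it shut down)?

Strip out fixed cost: VC = 48q - 10q^2 + q^3. Then AVC = 48 - 10q + q^2 and MC = 48 - 20q + 3q^2.
AVC hits its minimum where MC = AVC, at q = 5, giving min AVC = 48 - 10·5 + 5^2 = $23.
Since P = $11 < min AVC = $23, price fails to cover variable cost at any output.
Best response: produce nothing and absorb the $202 fixed cost.

Shut down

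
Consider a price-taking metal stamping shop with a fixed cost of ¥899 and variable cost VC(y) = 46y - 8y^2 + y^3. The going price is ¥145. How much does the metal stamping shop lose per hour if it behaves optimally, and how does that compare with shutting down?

Profit = -¥89 at y = 9

AVC = 46 - 8y + y^2 has its minimum ¥30 at y = 4; price ¥145 clears that bar, so the firm operates.
With MC = 46 - 16y + 3y^2, P = MC on the upward-sloping part at y* = 9.
TR = 145·9 = 1305. TC = 899 + 495 = 1394. Profit = 1305 − 1394 = -¥89.
That loss of ¥89 beats the ¥899 the firm would lose by shutting down; producing recovers ¥810 of fixed cost.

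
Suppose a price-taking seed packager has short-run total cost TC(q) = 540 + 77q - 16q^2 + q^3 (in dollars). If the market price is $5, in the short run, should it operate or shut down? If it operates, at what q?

Variable cost is VC = 77q - 16q^2 + q^3, so AVC = VC/q = 77 - 16q + q^2 and MC = dTC/dq = 77 - 32q + 3q^2.
AVC is minimized where dAVC/dq = -16 + 2q = 0, at q = 8; min AVC = 77 - 16·8 + 8^2 = $13.
Since P = $5 < min AVC = $13, price fails to cover variable cost at any output.
Best response: produce nothing and absorb the $540 fixed cost.

Shut down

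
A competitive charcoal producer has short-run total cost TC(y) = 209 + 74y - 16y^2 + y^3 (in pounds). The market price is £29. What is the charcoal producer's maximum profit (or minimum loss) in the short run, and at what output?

AVC = 74 - 16y + y^2; min AVC = £10 at y = 8. Since P = £29 ≥ min AVC, the firm produces.
MC = 74 - 32y + 3y^2. Setting P = MC and taking the root on the rising branch gives y* = 9.
TR = 29·9 = 261. TC = 209 + 99 = 308. Profit = 261 − 308 = -£47.
Shutting down would mean losing the fixed cost of £209, so operating at a loss of £47 is better by £162.

Profit = -£47 at y = 9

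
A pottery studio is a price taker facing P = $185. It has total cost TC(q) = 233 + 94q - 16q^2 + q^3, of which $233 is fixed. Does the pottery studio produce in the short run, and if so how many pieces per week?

Produce at q = 13

From TC, MC = TC'(q) = 94 - 32q + 3q^2 and AVC = VC/q = 94 - 16q + q^2.
AVC hits its minimum where MC = AVC, at q = 8, giving min AVC = 94 - 16·8 + 8^2 = $30.
Because $185 ≥ $30, revenue can cover variable cost; the firm operates.
P = MC gives -91 - 32q + 3q^2 = 0, with roots -7/3 and 13. Take the larger (rising MC): q* = 13.
Check: AVC at q = 13 is $55 ≤ P, so revenue covers variable cost.
Profit = P·q − TC = 185·13 − 948 = $1457.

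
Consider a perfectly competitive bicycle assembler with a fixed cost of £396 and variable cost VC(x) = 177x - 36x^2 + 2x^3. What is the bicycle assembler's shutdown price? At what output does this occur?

£15 per unit, at x = 9

The shutdown price is the minimum of AVC. VC = 177x - 36x^2 + 2x^3, so AVC = 177 - 36x + 2x^2.
dAVC/dx = -36 + 4x = 0 gives x = 9. min AVC = 177 - 36·9 + 2·9^2 = 15.
The firm shuts down for any P below £15.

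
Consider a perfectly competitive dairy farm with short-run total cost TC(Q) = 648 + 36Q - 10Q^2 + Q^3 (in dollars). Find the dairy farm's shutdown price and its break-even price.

Shutdown price = min AVC. AVC = 36 - 10Q + Q^2, with vertex at Q = 5 and minimum $11.
ATC = 648/Q + 36 - 10Q + Q^2. Setting dATC/dQ = −648/Q^2 − 10 + 2Q = 0 gives Q = 9 (since 2·9^3 − 10·9^2 = 648).
min ATC = 648/9 + 36 − 10·9 + 9^2 = $99. That is the break-even price.
For $11 ≤ P < $99 the firm produces at a loss; below $11 it shuts down.

Shutdown price = $11; break-even price = $99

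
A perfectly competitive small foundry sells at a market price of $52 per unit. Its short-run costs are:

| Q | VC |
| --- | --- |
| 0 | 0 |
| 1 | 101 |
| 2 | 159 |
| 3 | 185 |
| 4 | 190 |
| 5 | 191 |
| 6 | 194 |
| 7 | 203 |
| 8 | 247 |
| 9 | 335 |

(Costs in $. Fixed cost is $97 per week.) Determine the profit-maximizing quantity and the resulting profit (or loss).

Q = 8; profit = $72

Tabulate TR − TC: Q=0: -97; Q=1: -146; Q=2: -152; Q=3: -126; Q=4: -79; Q=5: -28; Q=6: 21; Q=7: 64; Q=8: 72; Q=9: 36.
Profit is maximized at Q = 8. AVC there is 247/8 = $30.88 ≤ P, so producing beats shutting down (which would give -$97).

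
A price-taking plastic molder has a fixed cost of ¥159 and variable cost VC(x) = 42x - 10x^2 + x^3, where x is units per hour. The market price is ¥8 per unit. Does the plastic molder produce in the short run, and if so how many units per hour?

From TC, MC = TC'(x) = 42 - 20x + 3x^2 and AVC = VC/x = 42 - 10x + x^2.
The AVC parabola has its vertex at x = 10/2 = 5, where AVC = 42 - 10·5 + 5^2 = ¥17.
P = ¥8 lies below min AVC = ¥17; no output level covers variable cost.
Shutting down limits the loss to fixed cost, ¥159.

Shut down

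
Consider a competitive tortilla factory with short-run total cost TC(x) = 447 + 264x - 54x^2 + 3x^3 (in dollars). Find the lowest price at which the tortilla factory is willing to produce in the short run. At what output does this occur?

$21 per unit, at x = 9

The firm shuts down when price falls below the minimum of average variable cost. AVC = VC/x = 264 - 54x + 3x^2.
At the minimum of AVC, MC = AVC. MC = 264 - 108x + 9x^2; setting MC = AVC gives 6x^2 - 54x = 0, so x = 9. min AVC = 21.
So the shutdown price is $21.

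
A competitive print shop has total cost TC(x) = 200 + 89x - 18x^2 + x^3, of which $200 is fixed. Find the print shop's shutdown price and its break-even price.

Shutdown price = min AVC. AVC = 89 - 18x + x^2, with vertex at x = 9 and minimum $8.
ATC = 200/x + 89 - 18x + x^2. Setting dATC/dx = −200/x^2 − 18 + 2x = 0 gives x = 10 (since 2·10^3 − 18·10^2 = 200).
min ATC = 200/10 + 89 − 18·10 + 10^2 = $29. That is the break-even price.
For $8 ≤ P < $29 the firm produces at a loss; below $8 it shuts down.

Shutdown price = $8; break-even price = $29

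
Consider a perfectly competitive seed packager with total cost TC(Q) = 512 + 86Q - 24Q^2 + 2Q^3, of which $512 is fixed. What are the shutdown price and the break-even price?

Shutdown price = min AVC. AVC = 86 - 24Q + 2Q^2, with vertex at Q = 6 and minimum $14.
ATC = 512/Q + 86 - 24Q + 2Q^2. Setting dATC/dQ = −512/Q^2 − 24 + 4Q = 0 gives Q = 8 (since 4·8^3 − 24·8^2 = 512).
min ATC = 512/8 + 86 − 24·8 + 2·8^2 = $86. That is the break-even price.
Between these two prices the firm operates at a loss; above $86 it earns a profit.

Shutdown price = $14; break-even price = $86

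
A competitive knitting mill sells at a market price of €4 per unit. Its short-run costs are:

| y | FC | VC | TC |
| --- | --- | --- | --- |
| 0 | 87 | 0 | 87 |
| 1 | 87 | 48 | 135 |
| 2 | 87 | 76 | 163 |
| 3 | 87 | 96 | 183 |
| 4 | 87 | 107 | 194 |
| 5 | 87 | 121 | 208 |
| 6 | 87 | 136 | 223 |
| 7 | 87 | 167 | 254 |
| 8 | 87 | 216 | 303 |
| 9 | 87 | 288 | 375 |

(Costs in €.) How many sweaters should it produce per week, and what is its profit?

y = 0 (shut down); profit = -€87

Compute π = P·y − TC at each output: y=0: -87; y=1: -131; y=2: -155; y=3: -171; y=4: -178; y=5: -188; y=6: -199; y=7: -226; y=8: -271; y=9: -339.
Profit is highest at y = 0. Equivalently, the lowest AVC in the table is 136/6 ≈ €22.67 at y = 6, and P = €4 falls below it — price never covers variable cost, so the firm shuts down and loses only its fixed cost.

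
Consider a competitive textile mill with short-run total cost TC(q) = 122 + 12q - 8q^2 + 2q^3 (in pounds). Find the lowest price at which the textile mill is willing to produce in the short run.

£4 per unit

The firm shuts down when price falls below the minimum of average variable cost. AVC = VC/q = 12 - 8q + 2q^2.
At the minimum of AVC, MC = AVC. MC = 12 - 16q + 6q^2; setting MC = AVC gives 4q^2 - 8q = 0, so q = 2. min AVC = 4.
So the shutdown price is £4.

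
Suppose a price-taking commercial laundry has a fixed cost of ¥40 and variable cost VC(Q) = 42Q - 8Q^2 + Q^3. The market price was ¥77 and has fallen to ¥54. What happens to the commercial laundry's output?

MC = 42 - 16Q + 3Q^2; the shutdown threshold is min AVC = ¥26 (at Q = 4).
With P = ¥77 above the shutdown price, P = MC gives Q = 7.
At P = ¥54 ≥ min AVC, set P = MC: Q = 6. The firm stays open but cuts output.

Output falls from 7 to 6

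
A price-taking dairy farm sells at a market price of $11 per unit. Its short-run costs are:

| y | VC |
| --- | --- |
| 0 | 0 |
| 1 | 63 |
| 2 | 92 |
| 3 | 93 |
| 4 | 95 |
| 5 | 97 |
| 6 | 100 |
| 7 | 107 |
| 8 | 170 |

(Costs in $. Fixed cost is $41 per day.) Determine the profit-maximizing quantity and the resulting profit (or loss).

Profit at each row (π = 11y − TC): y=0: -41; y=1: -93; y=2: -111; y=3: -101; y=4: -92; y=5: -83; y=6: -75; y=7: -71; y=8: -123.
Profit is highest at y = 0. Equivalently, the lowest AVC in the table is 107/7 ≈ $15.29 at y = 7, and P = $11 falls below it — price never covers variable cost, so the firm shuts down and loses only its fixed cost.

y = 0 (shut down); profit = -$41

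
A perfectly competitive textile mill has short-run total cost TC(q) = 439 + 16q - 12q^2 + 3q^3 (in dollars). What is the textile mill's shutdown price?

Short-run supply begins at min AVC. From VC = 16q - 12q^2 + 3q^3, AVC = 16 - 12q + 3q^2.
dAVC/dq = -12 + 6q = 0 gives q = 2. min AVC = 16 - 12·2 + 3·2^2 = 4.
The firm shuts down for any P below $4.

$4 per unit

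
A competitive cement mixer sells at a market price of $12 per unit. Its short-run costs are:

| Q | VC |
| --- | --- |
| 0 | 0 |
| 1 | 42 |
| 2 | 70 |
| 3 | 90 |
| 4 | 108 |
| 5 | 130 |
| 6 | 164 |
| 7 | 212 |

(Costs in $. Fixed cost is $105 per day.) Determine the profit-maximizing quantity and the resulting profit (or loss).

Tabulate TR − TC: Q=0: -105; Q=1: -135; Q=2: -151; Q=3: -159; Q=4: -165; Q=5: -175; Q=6: -197; Q=7: -233.
Profit is highest at Q = 0. Equivalently, the lowest AVC in the table is 130/5 ≈ $26 at Q = 5, and P = $12 falls below it — price never covers variable cost, so the firm shuts down and loses only its fixed cost.

Q = 0 (shut down); profit = -$105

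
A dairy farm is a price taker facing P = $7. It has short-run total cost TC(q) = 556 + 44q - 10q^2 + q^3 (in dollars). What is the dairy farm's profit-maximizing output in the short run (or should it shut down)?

From TC, MC = TC'(q) = 44 - 20q + 3q^2 and AVC = VC/q = 44 - 10q + q^2.
AVC hits its minimum where MC = AVC, at q = 5, giving min AVC = 44 - 10·5 + 5^2 = $19.
With P < min AVC ($7 < $19), every unit sold adds to the loss.
Shutting down limits the loss to fixed cost, $556.

Shut down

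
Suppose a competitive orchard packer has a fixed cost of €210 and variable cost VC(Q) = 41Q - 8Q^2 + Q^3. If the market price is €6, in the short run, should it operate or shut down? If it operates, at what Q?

Shut down

Strip out fixed cost: VC = 41Q - 8Q^2 + Q^3. Then AVC = 41 - 8Q + Q^2 and MC = 41 - 16Q + 3Q^2.
AVC hits its minimum where MC = AVC, at Q = 4, giving min AVC = 41 - 8·4 + 4^2 = €25.
P = €6 lies below min AVC = €25; no output level covers variable cost.
Shutting down limits the loss to fixed cost, €210.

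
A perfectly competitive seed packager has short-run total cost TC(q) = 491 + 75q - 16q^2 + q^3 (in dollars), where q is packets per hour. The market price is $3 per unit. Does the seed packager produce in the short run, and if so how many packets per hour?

Variable cost is VC = 75q - 16q^2 + q^3, so AVC = VC/q = 75 - 16q + q^2 and MC = dTC/dq = 75 - 32q + 3q^2.
AVC hits its minimum where MC = AVC, at q = 8, giving min AVC = 75 - 16·8 + 8^2 = $11.
With P < min AVC ($3 < $11), every unit sold adds to the loss.
Shutting down limits the loss to fixed cost, $491.

Shut down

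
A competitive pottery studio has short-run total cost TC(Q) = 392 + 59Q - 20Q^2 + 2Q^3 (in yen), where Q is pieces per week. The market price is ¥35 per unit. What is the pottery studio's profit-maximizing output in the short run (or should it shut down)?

Variable cost is VC = 59Q - 20Q^2 + 2Q^3, so AVC = VC/Q = 59 - 20Q + 2Q^2 and MC = dTC/dQ = 59 - 40Q + 6Q^2.
AVC hits its minimum where MC = AVC, at Q = 5, giving min AVC = 59 - 20·5 + 2·5^2 = ¥9.
Because ¥35 ≥ ¥9, revenue can cover variable cost; the firm operates.
Solving P = MC: 24 - 40Q + 6Q^2 = 0 ⇒ Q = 2/3 or 6. On the upward-sloping branch, Q* = 6.
Check: AVC at Q = 6 is ¥11 ≤ P, so revenue covers variable cost.
Profit = P·Q − TC = 35·6 − 458 = -¥248, a loss, but smaller than the ¥392 fixed cost the firm would lose by shutting down.

Produce at Q = 6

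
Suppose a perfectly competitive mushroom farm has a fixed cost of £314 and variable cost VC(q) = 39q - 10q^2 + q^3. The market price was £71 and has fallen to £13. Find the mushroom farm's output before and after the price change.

Output falls from 8 to 0 (the firm shuts down)

MC = 39 - 20q + 3q^2; the shutdown threshold is min AVC = £14 (at q = 5).
With P = £71 above the shutdown price, P = MC gives q = 8.
At P = £13 < min AVC = £14, price no longer covers variable cost at any output, so the firm shuts down: q = 0.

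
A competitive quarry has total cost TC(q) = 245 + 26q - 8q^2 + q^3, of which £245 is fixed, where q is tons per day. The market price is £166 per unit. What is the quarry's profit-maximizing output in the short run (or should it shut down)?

Produce at q = 10

From TC, MC = TC'(q) = 26 - 16q + 3q^2 and AVC = VC/q = 26 - 8q + q^2.
AVC hits its minimum where MC = AVC, at q = 4, giving min AVC = 26 - 8·4 + 4^2 = £10.
Because £166 ≥ £10, revenue can cover variable cost; the firm operates.
P = MC gives -140 - 16q + 3q^2 = 0, with roots -14/3 and 10. Take the larger (rising MC): q* = 10.
Check: AVC at q = 10 is £46 ≤ P, so revenue covers variable cost.
Profit = P·q − TC = 166·10 − 705 = £955.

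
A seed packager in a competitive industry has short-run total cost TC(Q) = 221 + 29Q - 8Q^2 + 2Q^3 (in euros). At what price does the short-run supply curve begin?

Short-run supply begins at min AVC. From VC = 29Q - 8Q^2 + 2Q^3, AVC = 29 - 8Q + 2Q^2.
At the minimum of AVC, MC = AVC. MC = 29 - 16Q + 6Q^2; setting MC = AVC gives 4Q^2 - 8Q = 0, so Q = 2. min AVC = 21.
So the shutdown price is €21.

€21 per unit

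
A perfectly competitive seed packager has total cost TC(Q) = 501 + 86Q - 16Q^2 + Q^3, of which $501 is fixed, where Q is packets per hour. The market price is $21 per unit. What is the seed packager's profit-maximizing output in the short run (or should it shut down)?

Shut down

Strip out fixed cost: VC = 86Q - 16Q^2 + Q^3. Then AVC = 86 - 16Q + Q^2 and MC = 86 - 32Q + 3Q^2.
The AVC parabola has its vertex at Q = 16/2 = 8, where AVC = 86 - 16·8 + 8^2 = $22.
With P < min AVC ($21 < $22), every unit sold adds to the loss.
Best response: produce nothing and absorb the $501 fixed cost.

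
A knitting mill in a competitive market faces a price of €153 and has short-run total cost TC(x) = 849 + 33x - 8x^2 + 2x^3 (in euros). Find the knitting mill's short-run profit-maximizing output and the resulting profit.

AVC = 33 - 8x + 2x^2 has its minimum €25 at x = 2; price €153 clears that bar, so the firm operates.
With MC = 33 - 16x + 6x^2, P = MC on the upward-sloping part at x* = 6.
TR = 153·6 = 918. TC = 849 + 342 = 1191. Profit = 918 − 1191 = -€273.
Shutting down would mean losing the fixed cost of €849, so operating at a loss of €273 is better by €576.

Profit = -€273 at x = 6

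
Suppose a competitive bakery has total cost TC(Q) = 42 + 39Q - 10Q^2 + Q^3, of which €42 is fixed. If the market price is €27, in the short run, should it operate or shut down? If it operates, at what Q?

From TC, MC = TC'(Q) = 39 - 20Q + 3Q^2 and AVC = VC/Q = 39 - 10Q + Q^2.
AVC hits its minimum where MC = AVC, at Q = 5, giving min AVC = 39 - 10·5 + 5^2 = €14.
Since P = €27 ≥ min AVC = €14, price covers variable cost and the firm should produce.
Solving P = MC: 12 - 20Q + 3Q^2 = 0 ⇒ Q = 2/3 or 6. On the upward-sloping branch, Q* = 6.
Check: AVC at Q = 6 is €15 ≤ P, so revenue covers variable cost.
Profit = P·Q − TC = 27·6 − 132 = €30.

Produce at Q = 6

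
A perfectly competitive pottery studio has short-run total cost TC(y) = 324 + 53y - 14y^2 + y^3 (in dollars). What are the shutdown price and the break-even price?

Shutdown price = min AVC. AVC = 53 - 14y + y^2, with vertex at y = 7 and minimum $4.
ATC = 324/y + 53 - 14y + y^2. Setting dATC/dy = −324/y^2 − 14 + 2y = 0 gives y = 9 (since 2·9^3 − 14·9^2 = 324).
min ATC = 324/9 + 53 − 14·9 + 9^2 = $44. That is the break-even price.
Between these two prices the firm operates at a loss; above $44 it earns a profit.

Shutdown price = $4; break-even price = $44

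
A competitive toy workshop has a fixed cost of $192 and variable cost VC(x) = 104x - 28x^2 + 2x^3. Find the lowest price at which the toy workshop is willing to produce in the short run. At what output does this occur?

$6 per unit, at x = 7

Short-run supply begins at min AVC. From VC = 104x - 28x^2 + 2x^3, AVC = 104 - 28x + 2x^2.
At the minimum of AVC, MC = AVC. MC = 104 - 56x + 6x^2; setting MC = AVC gives 4x^2 - 28x = 0, so x = 7. min AVC = 6.
The firm shuts down for any P below $6.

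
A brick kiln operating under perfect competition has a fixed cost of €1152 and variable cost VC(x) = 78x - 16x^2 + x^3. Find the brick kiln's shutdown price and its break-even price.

Shutdown price = min AVC. AVC = 78 - 16x + x^2, with vertex at x = 8 and minimum €14.
ATC = 1152/x + 78 - 16x + x^2. Setting dATC/dx = −1152/x^2 − 16 + 2x = 0 gives x = 12 (since 2·12^3 − 16·12^2 = 1152).
min ATC = 1152/12 + 78 − 16·12 + 12^2 = €126. That is the break-even price.
For €14 ≤ P < €126 the firm produces at a loss; below €14 it shuts down.

Shutdown price = €14; break-even price = €126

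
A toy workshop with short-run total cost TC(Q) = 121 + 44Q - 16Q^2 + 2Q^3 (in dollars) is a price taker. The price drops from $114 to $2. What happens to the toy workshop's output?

MC = 44 - 32Q + 6Q^2; the shutdown threshold is min AVC = $12 (at Q = 4).
At P = $114 ≥ min AVC, set P = MC on the rising branch: Q = 7.
At P = $2 < min AVC = $12, price no longer covers variable cost at any output, so the firm shuts down: Q = 0.

Output falls from 7 to 0 (the firm shuts down)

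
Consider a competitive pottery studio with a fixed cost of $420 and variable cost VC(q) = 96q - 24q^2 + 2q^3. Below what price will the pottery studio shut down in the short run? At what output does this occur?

The firm shuts down when price falls below the minimum of average variable cost. AVC = VC/q = 96 - 24q + 2q^2.
dAVC/dq = -24 + 4q = 0 gives q = 6. min AVC = 96 - 24·6 + 2·6^2 = 24.
So the shutdown price is $24.

$24 per unit, at q = 6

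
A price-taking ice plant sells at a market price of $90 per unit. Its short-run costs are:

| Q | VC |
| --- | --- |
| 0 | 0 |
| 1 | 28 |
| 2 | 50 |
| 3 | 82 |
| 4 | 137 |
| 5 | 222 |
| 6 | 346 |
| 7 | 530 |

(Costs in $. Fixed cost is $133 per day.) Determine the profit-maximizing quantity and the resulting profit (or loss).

Compute π = P·Q − TC at each output: Q=0: -133; Q=1: -71; Q=2: -3; Q=3: 55; Q=4: 90; Q=5: 95; Q=6: 61; Q=7: -33.
Profit is maximized at Q = 5. AVC there is 222/5 = $44.40 ≤ P, so producing beats shutting down (which would give -$133).

Q = 5; profit = $95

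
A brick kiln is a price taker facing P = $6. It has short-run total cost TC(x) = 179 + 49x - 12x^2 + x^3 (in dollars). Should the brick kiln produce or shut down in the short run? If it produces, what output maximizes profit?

Shut down

From TC, MC = TC'(x) = 49 - 24x + 3x^2 and AVC = VC/x = 49 - 12x + x^2.
AVC hits its minimum where MC = AVC, at x = 6, giving min AVC = 49 - 12·6 + 6^2 = $13.
P = $6 lies below min AVC = $13; no output level covers variable cost.
Best response: produce nothing and absorb the $179 fixed cost.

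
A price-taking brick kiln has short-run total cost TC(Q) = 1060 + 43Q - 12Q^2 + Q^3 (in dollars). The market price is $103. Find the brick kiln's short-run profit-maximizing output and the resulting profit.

AVC = 43 - 12Q + Q^2; min AVC = $7 at Q = 6. Since P = $103 ≥ min AVC, the firm produces.
With MC = 43 - 24Q + 3Q^2, P = MC on the upward-sloping part at Q* = 10.
TR = 103·10 = 1030. TC = 1060 + 230 = 1290. Profit = 1030 − 1290 = -$260.
That loss of $260 beats the $1060 the firm would lose by shutting down; producing recovers $800 of fixed cost.

Profit = -$260 at Q = 10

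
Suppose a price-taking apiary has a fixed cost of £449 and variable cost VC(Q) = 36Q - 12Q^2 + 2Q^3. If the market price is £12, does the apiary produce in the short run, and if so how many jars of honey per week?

Strip out fixed cost: VC = 36Q - 12Q^2 + 2Q^3. Then AVC = 36 - 12Q + 2Q^2 and MC = 36 - 24Q + 6Q^2.
AVC is minimized where dAVC/dQ = -12 + 4Q = 0, at Q = 3; min AVC = 36 - 12·3 + 2·3^2 = £18.
P = £12 lies below min AVC = £18; no output level covers variable cost.
The firm minimizes its loss by shutting down and losing only its fixed cost of £449.

Shut down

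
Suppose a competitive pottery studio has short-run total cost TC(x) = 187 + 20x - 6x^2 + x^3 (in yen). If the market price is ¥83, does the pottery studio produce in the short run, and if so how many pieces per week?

Produce at x = 7

From TC, MC = TC'(x) = 20 - 12x + 3x^2 and AVC = VC/x = 20 - 6x + x^2.
AVC hits its minimum where MC = AVC, at x = 3, giving min AVC = 20 - 6·3 + 3^2 = ¥11.
P = ¥83 exceeds min AVC = ¥11, so the firm stays open.
Set P = MC: 83 = 20 - 12x + 3x^2 → -63 - 12x + 3x^2 = 0. The roots are x = -3 and x = 7; the profit-maximizing output is on the rising part of MC, so x* = 7.
Check: AVC at x = 7 is ¥27 ≤ P, so revenue covers variable cost.
Profit = P·x − TC = 83·7 − 376 = ¥205.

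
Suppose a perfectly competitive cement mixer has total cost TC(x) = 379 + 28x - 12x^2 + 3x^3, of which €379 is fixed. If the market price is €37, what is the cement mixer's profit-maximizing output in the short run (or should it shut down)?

Produce at x = 3

Variable cost is VC = 28x - 12x^2 + 3x^3, so AVC = VC/x = 28 - 12x + 3x^2 and MC = dTC/dx = 28 - 24x + 9x^2.
The AVC parabola has its vertex at x = 12/6 = 2, where AVC = 28 - 12·2 + 3·2^2 = €16.
P = €37 exceeds min AVC = €16, so the firm stays open.
P = MC gives -9 - 24x + 9x^2 = 0, with roots -1/3 and 3. Take the larger (rising MC): x* = 3.
Check: AVC at x = 3 is €19 ≤ P, so revenue covers variable cost.
Profit = P·x − TC = 37·3 − 436 = -€325, a loss, but smaller than the €379 fixed cost the firm would lose by shutting down.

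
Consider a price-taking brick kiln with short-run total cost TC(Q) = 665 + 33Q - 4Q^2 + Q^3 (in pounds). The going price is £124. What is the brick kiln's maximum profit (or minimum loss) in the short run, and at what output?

AVC = 33 - 4Q + Q^2; min AVC = £29 at Q = 2. Since P = £124 ≥ min AVC, the firm produces.
With MC = 33 - 8Q + 3Q^2, P = MC on the upward-sloping part at Q* = 7.
TR = 124·7 = 868. TC = 665 + 378 = 1043. Profit = 868 − 1043 = -£175.
That loss of £175 beats the £665 the firm would lose by shutting down; producing recovers £490 of fixed cost.

Profit = -£175 at Q = 7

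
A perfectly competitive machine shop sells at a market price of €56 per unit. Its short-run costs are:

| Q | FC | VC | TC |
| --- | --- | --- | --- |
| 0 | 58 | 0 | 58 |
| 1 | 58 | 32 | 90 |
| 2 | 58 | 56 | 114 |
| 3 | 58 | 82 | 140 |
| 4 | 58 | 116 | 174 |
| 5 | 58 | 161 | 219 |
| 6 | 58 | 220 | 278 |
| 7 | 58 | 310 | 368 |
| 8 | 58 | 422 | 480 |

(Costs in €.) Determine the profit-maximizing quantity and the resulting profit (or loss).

Q = 5; profit = €61

Profit at each row (π = 56Q − TC): Q=0: -58; Q=1: -34; Q=2: -2; Q=3: 28; Q=4: 50; Q=5: 61; Q=6: 58; Q=7: 24; Q=8: -32.
Profit is maximized at Q = 5. AVC there is 161/5 = €32.20 ≤ P, so producing beats shutting down (which would give -€58).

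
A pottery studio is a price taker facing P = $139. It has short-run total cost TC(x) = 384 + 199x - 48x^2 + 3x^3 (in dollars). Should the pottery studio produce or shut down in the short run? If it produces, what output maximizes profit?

Strip out fixed cost: VC = 199x - 48x^2 + 3x^3. Then AVC = 199 - 48x + 3x^2 and MC = 199 - 96x + 9x^2.
The AVC parabola has its vertex at x = 48/6 = 8, where AVC = 199 - 48·8 + 3·8^2 = $7.
Because $139 ≥ $7, revenue can cover variable cost; the firm operates.
P = MC gives 60 - 96x + 9x^2 = 0, with roots 2/3 and 10. Take the larger (rising MC): x* = 10.
Check: AVC at x = 10 is $19 ≤ P, so revenue covers variable cost.
Profit = P·x − TC = 139·10 − 574 = $816.

Produce at x = 10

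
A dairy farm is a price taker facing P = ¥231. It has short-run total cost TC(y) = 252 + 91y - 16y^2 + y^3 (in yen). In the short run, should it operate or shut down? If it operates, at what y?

Strip out fixed cost: VC = 91y - 16y^2 + y^3. Then AVC = 91 - 16y + y^2 and MC = 91 - 32y + 3y^2.
The AVC parabola has its vertex at y = 16/2 = 8, where AVC = 91 - 16·8 + 8^2 = ¥27.
Since P = ¥231 ≥ min AVC = ¥27, price covers variable cost and the firm should produce.
Set P = MC: 231 = 91 - 32y + 3y^2 → -140 - 32y + 3y^2 = 0. The roots are y = -10/3 and y = 14; the profit-maximizing output is on the rising part of MC, so y* = 14.
Check: AVC at y = 14 is ¥63 ≤ P, so revenue covers variable cost.
Profit = P·y − TC = 231·14 − 1134 = ¥2100.

Produce at y = 14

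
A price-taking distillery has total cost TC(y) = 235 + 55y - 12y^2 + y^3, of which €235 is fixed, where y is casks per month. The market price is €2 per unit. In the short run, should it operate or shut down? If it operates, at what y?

Variable cost is VC = 55y - 12y^2 + y^3, so AVC = VC/y = 55 - 12y + y^2 and MC = dTC/dy = 55 - 24y + 3y^2.
The AVC parabola has its vertex at y = 12/2 = 6, where AVC = 55 - 12·6 + 6^2 = €19.
With P < min AVC (€2 < €19), every unit sold adds to the loss.
The firm minimizes its loss by shutting down and losing only its fixed cost of €235.

Shut down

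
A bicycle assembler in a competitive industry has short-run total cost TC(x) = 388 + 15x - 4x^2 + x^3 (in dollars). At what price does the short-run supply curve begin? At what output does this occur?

Short-run supply begins at min AVC. From VC = 15x - 4x^2 + x^3, AVC = 15 - 4x + x^2.
At the minimum of AVC, MC = AVC. MC = 15 - 8x + 3x^2; setting MC = AVC gives 2x^2 - 4x = 0, so x = 2. min AVC = 11.
So the shutdown price is $11.

$11 per unit, at x = 2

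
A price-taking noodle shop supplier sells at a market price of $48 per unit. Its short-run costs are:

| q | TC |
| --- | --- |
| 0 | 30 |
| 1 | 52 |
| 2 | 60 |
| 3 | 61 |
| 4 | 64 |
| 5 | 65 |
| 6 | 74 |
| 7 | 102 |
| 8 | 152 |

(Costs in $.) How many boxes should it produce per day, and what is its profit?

q = 7; profit = $234

Compute π = P·q − TC at each output: q=0: -30; q=1: -4; q=2: 36; q=3: 83; q=4: 128; q=5: 175; q=6: 214; q=7: 234; q=8: 232.
Profit is maximized at q = 7. AVC there is 72/7 = $10.29 ≤ P, so producing beats shutting down (which would give -$30).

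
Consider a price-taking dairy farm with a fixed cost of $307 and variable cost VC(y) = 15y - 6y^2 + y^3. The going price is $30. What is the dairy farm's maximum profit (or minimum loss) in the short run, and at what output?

Profit = -$207 at y = 5

AVC = 15 - 6y + y^2 has its minimum $6 at y = 3; price $30 clears that bar, so the firm operates.
With MC = 15 - 12y + 3y^2, P = MC on the upward-sloping part at y* = 5.
TR = 30·5 = 150. TC = 307 + 50 = 357. Profit = 150 − 357 = -$207.
By producing, the firm covers all variable cost plus $100 of fixed cost; shutting down would lose the full $307.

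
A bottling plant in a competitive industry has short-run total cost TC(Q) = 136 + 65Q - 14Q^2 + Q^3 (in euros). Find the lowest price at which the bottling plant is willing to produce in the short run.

€16 per unit

Short-run supply begins at min AVC. From VC = 65Q - 14Q^2 + Q^3, AVC = 65 - 14Q + Q^2.
At the minimum of AVC, MC = AVC. MC = 65 - 28Q + 3Q^2; setting MC = AVC gives 2Q^2 - 14Q = 0, so Q = 7. min AVC = 16.
The firm shuts down for any P below €16.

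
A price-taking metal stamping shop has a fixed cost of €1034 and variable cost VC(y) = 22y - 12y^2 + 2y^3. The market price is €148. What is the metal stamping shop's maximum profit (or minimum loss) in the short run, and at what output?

Profit = -€250 at y = 7

AVC = 22 - 12y + 2y^2; min AVC = €4 at y = 3. Since P = €148 ≥ min AVC, the firm produces.
MC = 22 - 24y + 6y^2. Setting P = MC and taking the root on the rising branch gives y* = 7.
TR = 148·7 = 1036. TC = 1034 + 252 = 1286. Profit = 1036 − 1286 = -€250.
By producing, the firm covers all variable cost plus €784 of fixed cost; shutting down would lose the full €1034.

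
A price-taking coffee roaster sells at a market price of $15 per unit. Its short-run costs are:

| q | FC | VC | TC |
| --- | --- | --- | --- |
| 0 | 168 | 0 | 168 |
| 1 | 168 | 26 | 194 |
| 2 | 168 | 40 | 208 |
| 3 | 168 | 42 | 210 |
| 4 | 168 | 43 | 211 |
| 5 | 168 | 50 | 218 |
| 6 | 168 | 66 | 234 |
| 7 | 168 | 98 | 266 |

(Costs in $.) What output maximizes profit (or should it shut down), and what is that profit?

q = 5; profit = -$143

Profit at each row (π = 15q − TC): q=0: -168; q=1: -179; q=2: -178; q=3: -165; q=4: -151; q=5: -143; q=6: -144; q=7: -161.
Profit is maximized at q = 5. AVC there is 50/5 = $10 ≤ P, so producing beats shutting down (which would give -$168).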